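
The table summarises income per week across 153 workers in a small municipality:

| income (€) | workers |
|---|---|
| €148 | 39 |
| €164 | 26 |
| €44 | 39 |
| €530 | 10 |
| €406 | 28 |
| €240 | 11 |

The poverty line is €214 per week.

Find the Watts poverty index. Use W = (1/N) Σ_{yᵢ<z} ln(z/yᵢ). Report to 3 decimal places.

0.542

Below the line: 39×€44, 39×€148, 26×€164 (q = 104 of N = 153).
Log shortfalls: ln(214/44) = 1.5818 (×39); ln(214/148) = 0.3688 (×39); ln(214/164) = 0.2661 (×26).
W = 82.990304 / 153 = 0.542.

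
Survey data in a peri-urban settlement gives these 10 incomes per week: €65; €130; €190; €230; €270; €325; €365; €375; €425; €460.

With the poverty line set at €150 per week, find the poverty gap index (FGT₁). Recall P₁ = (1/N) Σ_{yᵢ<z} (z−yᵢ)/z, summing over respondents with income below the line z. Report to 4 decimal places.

Below z: €65, €130 (q = 2 of N = 10).
Relative gaps: (150−65)/150 = 0.5667; (150−130)/150 = 0.1333.
Sum of shortfalls = 0.700000; P₁ averages over all N: 0.700000 / 10 = 0.0700.

0.0700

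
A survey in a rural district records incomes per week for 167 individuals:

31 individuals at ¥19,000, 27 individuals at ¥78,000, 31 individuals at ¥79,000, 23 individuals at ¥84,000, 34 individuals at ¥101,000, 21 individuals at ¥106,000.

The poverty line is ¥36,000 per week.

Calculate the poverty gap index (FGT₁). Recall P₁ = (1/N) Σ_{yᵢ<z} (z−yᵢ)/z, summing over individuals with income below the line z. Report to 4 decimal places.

0.0877

Below z: 31×¥19,000 (q = 31 of N = 167).
Normalized shortfalls: (36000−19000)/36000 = 0.4722 (×31).
Sum of shortfalls = 14.638889; P₁ averages over all N: 14.638889 / 167 = 0.0877.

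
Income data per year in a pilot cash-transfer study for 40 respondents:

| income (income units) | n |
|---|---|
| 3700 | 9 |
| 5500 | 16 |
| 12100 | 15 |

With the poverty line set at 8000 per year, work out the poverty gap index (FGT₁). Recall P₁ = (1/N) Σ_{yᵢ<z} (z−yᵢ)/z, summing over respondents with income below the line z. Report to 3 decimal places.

0.246

Poor units: 9×3700, 16×5500 (q = 25 of N = 40).
Normalized shortfalls: (8000−3700)/8000 = 0.5375 (×9); (8000−5500)/8000 = 0.3125 (×16).
Sum of shortfalls = 9.837500; P₁ averages over all N: 9.837500 / 40 = 0.246.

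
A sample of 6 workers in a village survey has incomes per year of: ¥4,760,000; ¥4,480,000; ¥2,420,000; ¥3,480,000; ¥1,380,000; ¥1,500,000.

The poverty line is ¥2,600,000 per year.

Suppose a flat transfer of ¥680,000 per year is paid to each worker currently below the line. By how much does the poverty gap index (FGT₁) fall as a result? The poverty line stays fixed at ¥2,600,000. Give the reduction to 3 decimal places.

0.099

Before: below the line — ¥1,380,000, ¥1,500,000, ¥2,420,000; poverty gap index (FGT₁) = 0.16026.
After the ¥680,000 transfer: below the line — ¥2,060,000, ¥2,180,000; poverty gap index (FGT₁) = 0.06154.
Reduction = 0.16026 − 0.06154 = 0.099.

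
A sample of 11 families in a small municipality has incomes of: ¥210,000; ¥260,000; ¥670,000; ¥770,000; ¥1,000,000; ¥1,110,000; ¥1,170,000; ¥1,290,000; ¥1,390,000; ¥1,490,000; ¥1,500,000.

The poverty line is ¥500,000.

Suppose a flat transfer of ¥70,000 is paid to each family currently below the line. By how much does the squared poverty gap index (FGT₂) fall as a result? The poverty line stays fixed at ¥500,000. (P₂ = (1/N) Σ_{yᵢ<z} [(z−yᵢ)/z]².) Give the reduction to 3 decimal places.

0.023

Before: below the line — ¥210,000, ¥260,000; squared poverty gap index (FGT₂) = 0.05153.
After the ¥70,000 transfer: below the line — ¥280,000, ¥330,000; squared poverty gap index (FGT₂) = 0.02811.
Reduction = 0.05153 − 0.02811 = 0.023.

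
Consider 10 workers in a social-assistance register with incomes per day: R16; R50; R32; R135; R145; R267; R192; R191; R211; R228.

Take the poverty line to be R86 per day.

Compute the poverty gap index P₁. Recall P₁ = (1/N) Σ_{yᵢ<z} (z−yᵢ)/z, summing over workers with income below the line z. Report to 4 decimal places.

Poor units: R16, R32, R50 (q = 3 of N = 10).
Relative gaps: (86−16)/86 = 0.8140; (86−32)/86 = 0.6279; (86−50)/86 = 0.4186.
Σ = 1.860465. Dividing by the full population N = 10 gives P₁ = 0.1860.

0.1860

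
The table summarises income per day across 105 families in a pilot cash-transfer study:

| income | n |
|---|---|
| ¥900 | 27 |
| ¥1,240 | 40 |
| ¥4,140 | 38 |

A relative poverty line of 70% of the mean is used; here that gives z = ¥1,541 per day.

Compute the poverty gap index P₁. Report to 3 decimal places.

Poor units: 27×¥900, 40×¥1,240 (q = 67 of N = 105).
Relative gaps: (1541−900)/1541 = 0.4160 (×27); (1541−1240)/1541 = 0.1953 (×40).
Sum of shortfalls = 19.044127; P₁ averages over all N: 19.044127 / 105 = 0.181.

0.181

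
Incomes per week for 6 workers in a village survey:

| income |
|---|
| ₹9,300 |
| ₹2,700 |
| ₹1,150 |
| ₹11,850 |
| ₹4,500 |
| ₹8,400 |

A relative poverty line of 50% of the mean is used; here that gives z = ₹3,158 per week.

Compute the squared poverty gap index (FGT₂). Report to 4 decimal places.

0.0709

Incomes under z: ₹1,150, ₹2,700 (q = 2 of N = 6).
Relative gaps: (3158−1150)/3158 = 0.6358; (3158−2700)/3158 = 0.1450.
Squared: 0.4043; 0.0210.
Sum = 0.425333; P₂ = 0.425333 / 6 = 0.0709.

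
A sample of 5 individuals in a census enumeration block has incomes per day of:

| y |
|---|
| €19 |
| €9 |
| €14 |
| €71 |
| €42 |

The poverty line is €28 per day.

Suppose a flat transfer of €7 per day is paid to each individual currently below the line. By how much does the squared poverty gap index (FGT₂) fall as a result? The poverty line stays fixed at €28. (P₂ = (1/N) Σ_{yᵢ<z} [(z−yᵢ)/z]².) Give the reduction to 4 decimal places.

Before: below the line — €9, €14, €19; squared poverty gap index (FGT₂) = 0.162755.
After the €7 transfer: below the line — €16, €21, €26; squared poverty gap index (FGT₂) = 0.050255.
Reduction = 0.162755 − 0.050255 = 0.1125.

0.1125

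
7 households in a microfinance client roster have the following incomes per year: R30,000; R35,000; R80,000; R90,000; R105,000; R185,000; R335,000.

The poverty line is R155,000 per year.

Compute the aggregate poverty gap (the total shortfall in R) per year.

R435,000

Incomes under z: R30,000, R35,000, R80,000, R90,000, R105,000 (q = 5 of N = 7).
Individual gaps: 155000−30000 = 125000; 155000−35000 = 120000; 155000−80000 = 75000; 155000−90000 = 65000; 155000−105000 = 50000.
Aggregate gap = R435,000.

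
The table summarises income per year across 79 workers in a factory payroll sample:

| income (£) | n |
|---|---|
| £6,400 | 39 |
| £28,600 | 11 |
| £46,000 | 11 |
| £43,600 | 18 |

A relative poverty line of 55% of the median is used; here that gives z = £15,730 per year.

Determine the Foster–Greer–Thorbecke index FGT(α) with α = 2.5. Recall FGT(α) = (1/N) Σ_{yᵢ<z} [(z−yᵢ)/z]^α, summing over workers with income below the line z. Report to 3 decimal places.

Below z: 39×£6,400 (q = 39 of N = 79).
Shortfall ratios: (15730−6400)/15730 = 0.5931 (×39).
Raised to α = 2.5: 0.27095 (×39).
Sum = 10.566883; FGT(2.5) = 10.566883 / 79 = 0.134.

0.134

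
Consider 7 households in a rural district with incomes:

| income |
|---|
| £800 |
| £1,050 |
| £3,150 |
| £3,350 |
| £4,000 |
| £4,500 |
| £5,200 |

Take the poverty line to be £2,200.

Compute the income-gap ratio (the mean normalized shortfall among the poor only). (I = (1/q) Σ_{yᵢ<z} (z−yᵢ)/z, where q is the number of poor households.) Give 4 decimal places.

0.5795

Poor units: £800, £1,050 (q = 2 of N = 7).
Relative gaps: 0.6364, 0.5227; sum = 1.159091.
The income-gap ratio divides by q (the poor only): 1.159091 / 2 = 0.5795.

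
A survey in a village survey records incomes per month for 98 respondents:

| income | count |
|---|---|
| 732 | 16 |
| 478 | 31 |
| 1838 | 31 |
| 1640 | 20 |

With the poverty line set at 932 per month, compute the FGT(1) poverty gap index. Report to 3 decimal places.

Below the line: 31×478, 16×732 (q = 47 of N = 98).
Shortfall ratios: (932−478)/932 = 0.4871 (×31); (932−732)/932 = 0.2146 (×16).
Sum of shortfalls = 18.534335; P₁ averages over all N: 18.534335 / 98 = 0.189.

0.189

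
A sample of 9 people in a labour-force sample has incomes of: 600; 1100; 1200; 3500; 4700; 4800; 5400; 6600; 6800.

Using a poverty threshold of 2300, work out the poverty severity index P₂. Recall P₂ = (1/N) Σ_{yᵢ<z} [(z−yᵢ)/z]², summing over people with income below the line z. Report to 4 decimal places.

Incomes under z: 600, 1100, 1200 (q = 3 of N = 9).
Normalized shortfalls: (2300−600)/2300 = 0.7391; (2300−1100)/2300 = 0.5217; (2300−1200)/2300 = 0.4783.
Squared: 0.5463; 0.2722; 0.2287.
Sum = 1.047259; P₂ = 1.047259 / 9 = 0.1164.

0.1164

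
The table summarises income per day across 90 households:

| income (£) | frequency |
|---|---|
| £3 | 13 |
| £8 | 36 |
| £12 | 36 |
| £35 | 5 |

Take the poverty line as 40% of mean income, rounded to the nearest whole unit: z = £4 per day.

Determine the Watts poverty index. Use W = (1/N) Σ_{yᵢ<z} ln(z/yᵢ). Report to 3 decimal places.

0.042

Incomes under z: 13×£3 (q = 13 of N = 90).
ln(z/y) terms: ln(4/3) = 0.2877 (×13).
W = 3.739867 / 90 = 0.042.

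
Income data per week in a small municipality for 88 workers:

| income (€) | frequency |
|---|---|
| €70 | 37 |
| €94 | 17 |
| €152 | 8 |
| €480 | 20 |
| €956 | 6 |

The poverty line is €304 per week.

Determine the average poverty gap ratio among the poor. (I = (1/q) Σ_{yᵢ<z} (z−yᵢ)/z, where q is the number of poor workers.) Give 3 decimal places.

Incomes under z: 37×€70, 17×€94, 8×€152 (q = 62 of N = 88).
Relative gaps: 0.7697 (×37), 0.6908 (×17), 0.5000 (×8); sum = 44.223684.
I averages over the q = 62 poor units only: 44.223684 / 62 = 0.713.

0.713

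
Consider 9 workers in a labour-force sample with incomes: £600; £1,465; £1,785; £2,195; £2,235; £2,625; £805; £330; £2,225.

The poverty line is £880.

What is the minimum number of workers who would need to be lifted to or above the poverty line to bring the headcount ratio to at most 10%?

Currently q = 3 of N = 9 are below the line (H = 0.333).
A headcount ratio of at most 10% allows at most ⌊0.10 × 9⌋ = 0 poor workers.
So at least 3 − 0 = 3 must be lifted.

3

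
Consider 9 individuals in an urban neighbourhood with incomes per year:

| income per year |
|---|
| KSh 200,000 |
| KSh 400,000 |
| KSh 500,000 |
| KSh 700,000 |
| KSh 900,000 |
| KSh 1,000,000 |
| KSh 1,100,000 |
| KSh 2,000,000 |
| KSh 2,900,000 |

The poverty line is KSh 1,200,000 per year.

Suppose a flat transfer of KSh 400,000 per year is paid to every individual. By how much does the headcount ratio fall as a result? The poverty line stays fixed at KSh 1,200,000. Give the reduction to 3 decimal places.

Before: below the line — KSh 200,000, KSh 400,000, KSh 500,000, KSh 700,000, KSh 900,000, KSh 1,000,000, KSh 1,100,000; headcount ratio = 0.77778.
After the KSh 400,000 transfer: below the line — KSh 600,000, KSh 800,000, KSh 900,000, KSh 1,100,000; headcount ratio = 0.44444.
Reduction = 0.77778 − 0.44444 = 0.333.

0.333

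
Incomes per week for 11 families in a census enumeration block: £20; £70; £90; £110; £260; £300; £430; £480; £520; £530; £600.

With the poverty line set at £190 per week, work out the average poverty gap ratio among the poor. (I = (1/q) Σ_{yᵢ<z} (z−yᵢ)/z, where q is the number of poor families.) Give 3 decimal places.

Poor units: £20, £70, £90, £110 (q = 4 of N = 11).
Relative gaps: 0.8947, 0.6316, 0.5263, 0.4211; sum = 2.473684.
I averages over the q = 4 poor units only: 2.473684 / 4 = 0.618.

0.618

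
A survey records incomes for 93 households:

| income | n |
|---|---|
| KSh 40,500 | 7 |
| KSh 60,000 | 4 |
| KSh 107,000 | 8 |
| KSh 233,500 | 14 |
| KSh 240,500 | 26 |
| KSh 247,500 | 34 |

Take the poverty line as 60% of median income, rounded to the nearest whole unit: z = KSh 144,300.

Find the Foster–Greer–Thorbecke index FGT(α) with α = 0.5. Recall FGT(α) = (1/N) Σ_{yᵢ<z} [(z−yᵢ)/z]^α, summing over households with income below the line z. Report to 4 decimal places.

0.1404

Poor units: 7×KSh 40,500, 4×KSh 60,000, 8×KSh 107,000 (q = 19 of N = 93).
Relative gaps: (144300−40500)/144300 = 0.7193 (×7); (144300−60000)/144300 = 0.5842 (×4); (144300−107000)/144300 = 0.2585 (×8).
Raised to α = 0.5: 0.84814 (×7); 0.76433 (×4); 0.50842 (×8).
Sum = 13.061617; FGT(0.5) = 13.061617 / 93 = 0.1404.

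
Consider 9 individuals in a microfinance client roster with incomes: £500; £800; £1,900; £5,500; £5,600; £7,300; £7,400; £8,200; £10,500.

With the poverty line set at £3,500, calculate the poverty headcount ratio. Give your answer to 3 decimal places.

0.333

3 of the 9 individuals have income below £3,500.
H = 3/9 = 0.333.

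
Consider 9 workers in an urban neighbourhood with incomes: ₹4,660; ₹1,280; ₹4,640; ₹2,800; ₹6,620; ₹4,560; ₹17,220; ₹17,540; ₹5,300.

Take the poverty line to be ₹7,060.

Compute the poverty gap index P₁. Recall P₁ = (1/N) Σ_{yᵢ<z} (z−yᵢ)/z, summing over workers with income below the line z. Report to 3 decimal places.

0.308

Poor units: ₹1,280, ₹2,800, ₹4,560, ₹4,640, ₹4,660, ₹5,300, ₹6,620 (q = 7 of N = 9).
Shortfall ratios: (7060−1280)/7060 = 0.8187; (7060−2800)/7060 = 0.6034; (7060−4560)/7060 = 0.3541; (7060−4640)/7060 = 0.3428; (7060−4660)/7060 = 0.3399; (7060−5300)/7060 = 0.2493; (7060−6620)/7060 = 0.0623.
Sum of shortfalls = 2.770538; P₁ averages over all N: 2.770538 / 9 = 0.308.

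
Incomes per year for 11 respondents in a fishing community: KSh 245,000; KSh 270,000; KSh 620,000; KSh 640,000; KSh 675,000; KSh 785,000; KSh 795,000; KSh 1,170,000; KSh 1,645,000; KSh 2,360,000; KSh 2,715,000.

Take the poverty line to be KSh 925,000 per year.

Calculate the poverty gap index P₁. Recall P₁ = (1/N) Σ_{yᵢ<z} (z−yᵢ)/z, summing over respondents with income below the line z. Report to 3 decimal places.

Poor units: KSh 245,000, KSh 270,000, KSh 620,000, KSh 640,000, KSh 675,000, KSh 785,000, KSh 795,000 (q = 7 of N = 11).
Normalized shortfalls: (925000−245000)/925000 = 0.7351; (925000−270000)/925000 = 0.7081; (925000−620000)/925000 = 0.3297; (925000−640000)/925000 = 0.3081; (925000−675000)/925000 = 0.2703; (925000−785000)/925000 = 0.1514; (925000−795000)/925000 = 0.1405.
Sum of shortfalls = 2.643243; P₁ averages over all N: 2.643243 / 11 = 0.240.

0.240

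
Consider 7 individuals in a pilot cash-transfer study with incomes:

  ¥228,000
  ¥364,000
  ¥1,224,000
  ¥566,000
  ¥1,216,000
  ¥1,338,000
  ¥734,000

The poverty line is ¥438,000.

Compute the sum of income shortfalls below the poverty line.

¥284,000

Poor units: ¥228,000, ¥364,000 (q = 2 of N = 7).
Individual gaps: 438000−228000 = 210000; 438000−364000 = 74000.
Aggregate gap = ¥284,000.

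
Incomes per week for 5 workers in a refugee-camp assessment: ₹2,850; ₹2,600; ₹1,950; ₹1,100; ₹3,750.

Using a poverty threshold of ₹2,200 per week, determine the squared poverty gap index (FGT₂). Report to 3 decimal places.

0.053

Below the line: ₹1,100, ₹1,950 (q = 2 of N = 5).
Gap ratios (z−y)/z: (2200−1100)/2200 = 0.5000; (2200−1950)/2200 = 0.1136.
Squared: 0.2500; 0.0129.
Sum = 0.262913; P₂ = 0.262913 / 5 = 0.053.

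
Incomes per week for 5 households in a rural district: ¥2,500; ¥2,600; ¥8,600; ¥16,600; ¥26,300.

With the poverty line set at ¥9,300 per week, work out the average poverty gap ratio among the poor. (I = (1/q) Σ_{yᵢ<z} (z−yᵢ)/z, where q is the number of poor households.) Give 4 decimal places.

Incomes under z: ¥2,500, ¥2,600, ¥8,600 (q = 3 of N = 5).
Shortfall ratios (z−y)/z: 0.7312, 0.7204, 0.0753; sum = 1.526882.
I averages over the q = 3 poor units only: 1.526882 / 3 = 0.5090.

0.5090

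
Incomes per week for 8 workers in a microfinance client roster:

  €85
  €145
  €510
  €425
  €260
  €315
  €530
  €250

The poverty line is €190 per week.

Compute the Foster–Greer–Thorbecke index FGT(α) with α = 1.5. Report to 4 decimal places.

Below z: €85, €145 (q = 2 of N = 8).
Normalized shortfalls: (190−85)/190 = 0.5526; (190−145)/190 = 0.2368.
Raised to α = 1.5: 0.41082; 0.11526.
Sum = 0.526084; FGT(1.5) = 0.526084 / 8 = 0.0658.

0.0658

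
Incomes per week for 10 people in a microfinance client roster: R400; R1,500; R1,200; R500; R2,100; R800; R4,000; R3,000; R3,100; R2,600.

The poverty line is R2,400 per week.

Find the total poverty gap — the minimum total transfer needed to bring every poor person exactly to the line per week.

Incomes under z: R400, R500, R800, R1,200, R1,500, R2,100 (q = 6 of N = 10).
Individual gaps: 2400−400 = 2000; 2400−500 = 1900; 2400−800 = 1600; 2400−1200 = 1200; 2400−1500 = 900; 2400−2100 = 300.
Aggregate gap = R7,900.

R7,900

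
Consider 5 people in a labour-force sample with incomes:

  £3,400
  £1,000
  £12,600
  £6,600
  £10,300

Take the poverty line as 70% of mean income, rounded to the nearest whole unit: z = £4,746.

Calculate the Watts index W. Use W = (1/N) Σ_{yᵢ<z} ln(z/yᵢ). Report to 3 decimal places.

Poor units: £1,000, £3,400 (q = 2 of N = 5).
Log shortfalls: ln(4746/1000) = 1.5573; ln(4746/3400) = 0.3335.
W = 1.890829 / 5 = 0.378.

0.378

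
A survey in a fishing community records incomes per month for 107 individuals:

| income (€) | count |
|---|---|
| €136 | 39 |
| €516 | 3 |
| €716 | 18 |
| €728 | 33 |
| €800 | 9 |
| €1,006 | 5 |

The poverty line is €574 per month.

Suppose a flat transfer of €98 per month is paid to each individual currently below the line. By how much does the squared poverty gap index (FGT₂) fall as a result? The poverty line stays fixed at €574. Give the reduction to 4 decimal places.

Before: below the line — 39×€136, 3×€516; squared poverty gap index (FGT₂) = 0.212516.
After the €98 transfer: below the line — 39×€234; squared poverty gap index (FGT₂) = 0.127884.
Reduction = 0.212516 − 0.127884 = 0.0846.

0.0846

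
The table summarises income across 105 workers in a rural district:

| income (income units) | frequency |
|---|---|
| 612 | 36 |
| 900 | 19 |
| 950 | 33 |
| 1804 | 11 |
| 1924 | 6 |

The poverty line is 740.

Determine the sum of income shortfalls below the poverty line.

4608

Incomes under z: 36×612 (q = 36 of N = 105).
Individual gaps: 36×(740−612) = 4608.
Aggregate gap = 4608.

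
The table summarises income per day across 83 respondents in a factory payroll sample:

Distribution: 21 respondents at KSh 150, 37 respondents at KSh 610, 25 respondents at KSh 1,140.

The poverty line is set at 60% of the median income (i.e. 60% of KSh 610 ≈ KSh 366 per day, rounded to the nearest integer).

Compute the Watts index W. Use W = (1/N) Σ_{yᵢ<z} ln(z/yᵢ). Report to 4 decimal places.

Poor units: 21×KSh 150 (q = 21 of N = 83).
Log gaps: ln(366/150) = 0.8920 (×21).
W = 18.731959 / 83 = 0.2257.

0.2257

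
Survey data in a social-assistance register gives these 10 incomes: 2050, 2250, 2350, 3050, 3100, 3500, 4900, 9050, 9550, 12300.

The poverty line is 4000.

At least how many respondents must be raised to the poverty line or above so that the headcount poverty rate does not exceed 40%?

6 of the 10 respondents are poor, so H = 6/10 = 0.600.
A headcount ratio of at most 40% allows at most ⌊0.40 × 10⌋ = 4 poor respondents.
So at least 6 − 4 = 2 must be lifted.

2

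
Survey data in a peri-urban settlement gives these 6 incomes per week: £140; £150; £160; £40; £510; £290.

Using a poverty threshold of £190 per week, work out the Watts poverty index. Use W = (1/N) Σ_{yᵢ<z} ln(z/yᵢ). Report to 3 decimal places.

0.379

Incomes under z: £40, £140, £150, £160 (q = 4 of N = 6).
Log shortfalls: ln(190/40) = 1.5581; ln(190/140) = 0.3054; ln(190/150) = 0.2364; ln(190/160) = 0.1719.
W = 2.271765 / 6 = 0.379.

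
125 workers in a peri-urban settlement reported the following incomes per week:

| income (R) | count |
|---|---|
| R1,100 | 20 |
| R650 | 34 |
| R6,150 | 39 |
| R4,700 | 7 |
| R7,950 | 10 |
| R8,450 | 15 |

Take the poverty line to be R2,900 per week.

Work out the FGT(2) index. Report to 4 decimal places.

0.2254

Poor units: 34×R650, 20×R1,100 (q = 54 of N = 125).
Normalized shortfalls: (2900−650)/2900 = 0.7759 (×34); (2900−1100)/2900 = 0.6207 (×20).
Squared: 0.6020 (×34); 0.3853 (×20).
Sum = 28.171819; P₂ = 28.171819 / 125 = 0.2254.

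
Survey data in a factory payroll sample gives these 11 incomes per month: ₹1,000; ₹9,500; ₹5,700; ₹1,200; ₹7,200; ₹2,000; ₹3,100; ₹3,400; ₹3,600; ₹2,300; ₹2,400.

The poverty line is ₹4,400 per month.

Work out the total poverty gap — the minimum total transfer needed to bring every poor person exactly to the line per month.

Below z: ₹1,000, ₹1,200, ₹2,000, ₹2,300, ₹2,400, ₹3,100, ₹3,400, ₹3,600 (q = 8 of N = 11).
Individual gaps: 4400−1000 = 3400; 4400−1200 = 3200; 4400−2000 = 2400; 4400−2300 = 2100; 4400−2400 = 2000; 4400−3100 = 1300; 4400−3400 = 1000; 4400−3600 = 800.
Aggregate gap = ₹16,200.

₹16,200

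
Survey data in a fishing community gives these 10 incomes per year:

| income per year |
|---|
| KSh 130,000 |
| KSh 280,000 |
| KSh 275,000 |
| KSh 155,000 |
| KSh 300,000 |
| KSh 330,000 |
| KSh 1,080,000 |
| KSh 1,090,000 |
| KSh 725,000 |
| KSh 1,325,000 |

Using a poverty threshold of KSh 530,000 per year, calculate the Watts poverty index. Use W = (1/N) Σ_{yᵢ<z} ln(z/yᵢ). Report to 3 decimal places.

0.497

Below the line: KSh 130,000, KSh 155,000, KSh 275,000, KSh 280,000, KSh 300,000, KSh 330,000 (q = 6 of N = 10).
Log shortfalls: ln(530000/130000) = 1.4053; ln(530000/155000) = 1.2295; ln(530000/275000) = 0.6561; ln(530000/280000) = 0.6381; ln(530000/300000) = 0.5691; ln(530000/330000) = 0.4738.
W = 4.971867 / 10 = 0.497.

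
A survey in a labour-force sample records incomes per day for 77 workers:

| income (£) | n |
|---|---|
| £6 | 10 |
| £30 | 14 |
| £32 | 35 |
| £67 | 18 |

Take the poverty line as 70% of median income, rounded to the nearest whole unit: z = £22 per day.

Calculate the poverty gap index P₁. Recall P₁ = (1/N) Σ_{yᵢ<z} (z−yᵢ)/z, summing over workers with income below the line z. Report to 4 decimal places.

Below the line: 10×£6 (q = 10 of N = 77).
Gap ratios (z−y)/z: (22−6)/22 = 0.7273 (×10).
Sum of shortfalls = 7.272727; P₁ averages over all N: 7.272727 / 77 = 0.0945.

0.0945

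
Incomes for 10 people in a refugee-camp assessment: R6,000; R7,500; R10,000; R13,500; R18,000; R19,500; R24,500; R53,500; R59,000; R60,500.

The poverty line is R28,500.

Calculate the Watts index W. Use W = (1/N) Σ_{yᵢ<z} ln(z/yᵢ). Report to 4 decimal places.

Poor units: R6,000, R7,500, R10,000, R13,500, R18,000, R19,500, R24,500 (q = 7 of N = 10).
Log shortfalls: ln(28500/6000) = 1.5581; ln(28500/7500) = 1.3350; ln(28500/10000) = 1.0473; ln(28500/13500) = 0.7472; ln(28500/18000) = 0.4595; ln(28500/19500) = 0.3795; ln(28500/24500) = 0.1512.
W = 5.677932 / 10 = 0.5678.

0.5678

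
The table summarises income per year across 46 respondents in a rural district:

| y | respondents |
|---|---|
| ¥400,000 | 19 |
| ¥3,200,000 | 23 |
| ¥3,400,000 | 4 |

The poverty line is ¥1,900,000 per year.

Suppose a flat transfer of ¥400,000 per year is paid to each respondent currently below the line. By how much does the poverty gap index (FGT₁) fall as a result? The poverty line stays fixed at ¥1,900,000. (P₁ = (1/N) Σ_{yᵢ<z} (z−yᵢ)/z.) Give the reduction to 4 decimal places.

0.0870

Before: below the line — 19×¥400,000; poverty gap index (FGT₁) = 0.326087.
After the ¥400,000 transfer: below the line — 19×¥800,000; poverty gap index (FGT₁) = 0.239130.
Reduction = 0.326087 − 0.239130 = 0.0870.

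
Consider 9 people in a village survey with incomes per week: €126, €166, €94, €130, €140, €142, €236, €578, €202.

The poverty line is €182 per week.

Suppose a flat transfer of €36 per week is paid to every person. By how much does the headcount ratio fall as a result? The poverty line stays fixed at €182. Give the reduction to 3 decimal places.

0.111

Before: below the line — €94, €126, €130, €140, €142, €166; headcount ratio = 0.66667.
After the €36 transfer: below the line — €130, €162, €166, €176, €178; headcount ratio = 0.55556.
Reduction = 0.66667 − 0.55556 = 0.111.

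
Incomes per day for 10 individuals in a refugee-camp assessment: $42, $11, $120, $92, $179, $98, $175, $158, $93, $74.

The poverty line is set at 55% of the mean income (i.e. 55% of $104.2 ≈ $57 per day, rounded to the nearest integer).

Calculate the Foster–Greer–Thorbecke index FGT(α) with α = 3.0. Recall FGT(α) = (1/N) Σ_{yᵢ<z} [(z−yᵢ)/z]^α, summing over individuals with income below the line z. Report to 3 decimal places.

Poor units: $11, $42 (q = 2 of N = 10).
Gap ratios (z−y)/z: (57−11)/57 = 0.8070; (57−42)/57 = 0.2632.
Raised to α = 3.0: 0.52559; 0.01822.
Sum = 0.543816; FGT(3.0) = 0.543816 / 10 = 0.054.

0.054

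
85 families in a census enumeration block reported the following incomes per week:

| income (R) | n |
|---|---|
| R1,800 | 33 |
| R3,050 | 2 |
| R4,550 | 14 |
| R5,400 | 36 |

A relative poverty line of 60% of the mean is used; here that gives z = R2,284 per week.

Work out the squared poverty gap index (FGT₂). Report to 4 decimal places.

Below z: 33×R1,800 (q = 33 of N = 85).
Shortfall ratios: (2284−1800)/2284 = 0.2119 (×33).
Squared: 0.0449 (×33).
Sum = 1.481878; P₂ = 1.481878 / 85 = 0.0174.

0.0174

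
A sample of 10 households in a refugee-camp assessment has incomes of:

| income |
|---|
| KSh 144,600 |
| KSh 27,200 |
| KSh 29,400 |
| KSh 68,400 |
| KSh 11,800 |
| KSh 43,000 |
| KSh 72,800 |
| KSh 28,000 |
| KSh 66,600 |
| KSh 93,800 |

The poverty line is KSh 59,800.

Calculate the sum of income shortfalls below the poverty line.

KSh 159,600

Incomes under z: KSh 11,800, KSh 27,200, KSh 28,000, KSh 29,400, KSh 43,000 (q = 5 of N = 10).
Individual gaps: 59800−11800 = 48000; 59800−27200 = 32600; 59800−28000 = 31800; 59800−29400 = 30400; 59800−43000 = 16800.
Aggregate gap = KSh 159,600.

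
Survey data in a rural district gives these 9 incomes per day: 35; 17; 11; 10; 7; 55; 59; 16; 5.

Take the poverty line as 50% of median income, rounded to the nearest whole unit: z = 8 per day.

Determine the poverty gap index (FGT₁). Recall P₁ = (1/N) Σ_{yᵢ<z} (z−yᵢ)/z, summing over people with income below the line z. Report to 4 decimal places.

0.0556

Poor units: 5, 7 (q = 2 of N = 9).
Shortfall ratios: (8−5)/8 = 0.3750; (8−7)/8 = 0.1250.
Σ = 0.500000. Dividing by the full population N = 9 gives P₁ = 0.0556.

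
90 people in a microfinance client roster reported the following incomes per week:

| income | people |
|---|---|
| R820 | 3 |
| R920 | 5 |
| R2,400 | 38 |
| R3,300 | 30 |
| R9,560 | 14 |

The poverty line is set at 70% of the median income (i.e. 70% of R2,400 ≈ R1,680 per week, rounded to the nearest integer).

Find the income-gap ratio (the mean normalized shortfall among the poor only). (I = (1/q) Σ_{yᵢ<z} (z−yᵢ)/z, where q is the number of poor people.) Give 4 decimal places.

Below the line: 3×R820, 5×R920 (q = 8 of N = 90).
Relative gaps: 0.5119 (×3), 0.4524 (×5); sum = 3.797619.
I averages over the q = 8 poor units only: 3.797619 / 8 = 0.4747.

0.4747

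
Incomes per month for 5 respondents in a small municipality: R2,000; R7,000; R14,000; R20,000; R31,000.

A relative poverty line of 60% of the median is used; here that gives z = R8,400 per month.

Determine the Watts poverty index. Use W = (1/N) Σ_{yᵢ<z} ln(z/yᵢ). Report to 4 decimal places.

0.3235

Below the line: R2,000, R7,000 (q = 2 of N = 5).
Log gaps: ln(8400/2000) = 1.4351; ln(8400/7000) = 0.1823.
W = 1.617406 / 5 = 0.3235.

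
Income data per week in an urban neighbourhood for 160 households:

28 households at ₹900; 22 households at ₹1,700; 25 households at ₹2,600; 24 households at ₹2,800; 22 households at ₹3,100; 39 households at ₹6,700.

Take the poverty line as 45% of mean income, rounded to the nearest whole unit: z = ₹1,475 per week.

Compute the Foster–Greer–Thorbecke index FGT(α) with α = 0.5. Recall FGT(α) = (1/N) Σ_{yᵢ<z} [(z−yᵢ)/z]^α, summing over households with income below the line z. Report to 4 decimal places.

Incomes under z: 28×₹900 (q = 28 of N = 160).
Normalized shortfalls: (1475−900)/1475 = 0.3898 (×28).
Raised to α = 0.5: 0.62436 (×28).
Sum = 17.482194; FGT(0.5) = 17.482194 / 160 = 0.1093.

0.1093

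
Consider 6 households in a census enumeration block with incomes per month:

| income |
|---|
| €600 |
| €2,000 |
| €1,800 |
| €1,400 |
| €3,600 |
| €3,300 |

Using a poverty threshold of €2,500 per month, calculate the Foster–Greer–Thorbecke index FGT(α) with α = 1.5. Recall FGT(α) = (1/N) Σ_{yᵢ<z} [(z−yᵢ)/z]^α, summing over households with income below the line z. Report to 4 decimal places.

Incomes under z: €600, €1,400, €1,800, €2,000 (q = 4 of N = 6).
Normalized shortfalls: (2500−600)/2500 = 0.7600; (2500−1400)/2500 = 0.4400; (2500−1800)/2500 = 0.2800; (2500−2000)/2500 = 0.2000.
Raised to α = 1.5: 0.66255; 0.29186; 0.14816; 0.08944.
Sum = 1.192020; FGT(1.5) = 1.192020 / 6 = 0.1987.

0.1987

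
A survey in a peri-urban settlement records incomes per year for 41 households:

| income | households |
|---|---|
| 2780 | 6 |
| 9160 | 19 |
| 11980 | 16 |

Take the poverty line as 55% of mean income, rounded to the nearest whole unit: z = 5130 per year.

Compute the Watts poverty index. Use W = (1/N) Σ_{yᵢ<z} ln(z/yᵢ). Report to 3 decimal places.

Below the line: 6×2780 (q = 6 of N = 41).
Log shortfalls: ln(5130/2780) = 0.6127 (×6).
W = 3.675928 / 41 = 0.090.

0.090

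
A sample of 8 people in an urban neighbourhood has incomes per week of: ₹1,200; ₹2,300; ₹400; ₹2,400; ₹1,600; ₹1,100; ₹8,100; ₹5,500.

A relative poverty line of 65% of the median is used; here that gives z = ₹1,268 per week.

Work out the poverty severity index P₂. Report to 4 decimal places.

0.0611

Incomes under z: ₹400, ₹1,100, ₹1,200 (q = 3 of N = 8).
Gap ratios (z−y)/z: (1268−400)/1268 = 0.6845; (1268−1100)/1268 = 0.1325; (1268−1200)/1268 = 0.0536.
Squared: 0.4686; 0.0176; 0.0029.
Sum = 0.489029; P₂ = 0.489029 / 8 = 0.0611.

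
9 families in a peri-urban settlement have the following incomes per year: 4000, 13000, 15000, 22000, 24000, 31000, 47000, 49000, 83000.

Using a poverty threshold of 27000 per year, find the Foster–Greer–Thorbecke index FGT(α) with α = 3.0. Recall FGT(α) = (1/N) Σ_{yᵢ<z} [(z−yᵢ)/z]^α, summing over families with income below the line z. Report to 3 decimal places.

Below the line: 4000, 13000, 15000, 22000, 24000 (q = 5 of N = 9).
Normalized shortfalls: (27000−4000)/27000 = 0.8519; (27000−13000)/27000 = 0.5185; (27000−15000)/27000 = 0.4444; (27000−22000)/27000 = 0.1852; (27000−24000)/27000 = 0.1111.
Raised to α = 3.0: 0.61815; 0.13941; 0.08779; 0.00635; 0.00137.
Sum = 0.853071; FGT(3.0) = 0.853071 / 9 = 0.095.

0.095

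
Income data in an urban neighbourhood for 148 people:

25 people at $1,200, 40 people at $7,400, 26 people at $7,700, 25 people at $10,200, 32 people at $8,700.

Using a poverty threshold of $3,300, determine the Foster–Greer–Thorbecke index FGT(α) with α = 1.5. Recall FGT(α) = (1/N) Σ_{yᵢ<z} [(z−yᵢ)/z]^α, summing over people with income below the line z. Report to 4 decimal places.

Incomes under z: 25×$1,200 (q = 25 of N = 148).
Normalized shortfalls: (3300−1200)/3300 = 0.6364 (×25).
Raised to α = 1.5: 0.50764 (×25).
Sum = 12.691064; FGT(1.5) = 12.691064 / 148 = 0.0858.

0.0858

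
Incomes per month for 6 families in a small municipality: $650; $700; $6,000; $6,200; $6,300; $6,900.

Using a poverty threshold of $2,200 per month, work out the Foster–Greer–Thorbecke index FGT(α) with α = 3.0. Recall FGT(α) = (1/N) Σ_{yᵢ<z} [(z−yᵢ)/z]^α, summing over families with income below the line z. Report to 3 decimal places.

0.111

Below z: $650, $700 (q = 2 of N = 6).
Shortfall ratios: (2200−650)/2200 = 0.7045; (2200−700)/2200 = 0.6818.
Raised to α = 3.0: 0.34973; 0.31696.
Sum = 0.666686; FGT(3.0) = 0.666686 / 6 = 0.111.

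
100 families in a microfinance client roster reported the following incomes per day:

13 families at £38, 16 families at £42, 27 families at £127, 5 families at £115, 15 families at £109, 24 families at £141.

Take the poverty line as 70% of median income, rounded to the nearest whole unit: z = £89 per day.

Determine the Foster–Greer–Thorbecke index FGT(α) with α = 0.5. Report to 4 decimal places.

0.2147

Below the line: 13×£38, 16×£42 (q = 29 of N = 100).
Gap ratios (z−y)/z: (89−38)/89 = 0.5730 (×13); (89−42)/89 = 0.5281 (×16).
Raised to α = 0.5: 0.75699 (×13); 0.72670 (×16).
Sum = 21.468036; FGT(0.5) = 21.468036 / 100 = 0.2147.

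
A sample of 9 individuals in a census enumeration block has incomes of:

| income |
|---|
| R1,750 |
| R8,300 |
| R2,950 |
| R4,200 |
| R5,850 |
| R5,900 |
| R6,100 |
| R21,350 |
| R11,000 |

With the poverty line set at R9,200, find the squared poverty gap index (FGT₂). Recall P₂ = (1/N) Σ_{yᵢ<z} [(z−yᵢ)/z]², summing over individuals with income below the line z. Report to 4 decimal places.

Below the line: R1,750, R2,950, R4,200, R5,850, R5,900, R6,100, R8,300 (q = 7 of N = 9).
Normalized shortfalls: (9200−1750)/9200 = 0.8098; (9200−2950)/9200 = 0.6793; (9200−4200)/9200 = 0.5435; (9200−5850)/9200 = 0.3641; (9200−5900)/9200 = 0.3587; (9200−6100)/9200 = 0.3370; (9200−8300)/9200 = 0.0978.
Squared: 0.6557; 0.4615; 0.2954; 0.1326; 0.1287; 0.1135; 0.0096.
Sum = 1.796993; P₂ = 1.796993 / 9 = 0.1997.

0.1997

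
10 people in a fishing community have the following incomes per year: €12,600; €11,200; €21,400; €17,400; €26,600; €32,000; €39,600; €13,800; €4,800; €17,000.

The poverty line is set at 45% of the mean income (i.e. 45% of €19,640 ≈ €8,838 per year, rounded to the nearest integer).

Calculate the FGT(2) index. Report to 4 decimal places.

0.0209

Below z: €4,800 (q = 1 of N = 10).
Shortfall ratios: (8838−4800)/8838 = 0.4569.
Squared: 0.2087.
Sum = 0.208749; P₂ = 0.208749 / 10 = 0.0209.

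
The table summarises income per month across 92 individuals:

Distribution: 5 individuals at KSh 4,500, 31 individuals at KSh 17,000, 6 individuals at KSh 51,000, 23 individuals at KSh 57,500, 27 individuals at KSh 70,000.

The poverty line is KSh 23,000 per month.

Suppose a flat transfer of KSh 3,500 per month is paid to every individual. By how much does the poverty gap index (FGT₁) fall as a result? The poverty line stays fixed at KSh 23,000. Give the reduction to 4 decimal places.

Before: below the line — 5×KSh 4,500, 31×KSh 17,000; poverty gap index (FGT₁) = 0.131616.
After the KSh 3,500 transfer: below the line — 5×KSh 8,000, 31×KSh 20,500; poverty gap index (FGT₁) = 0.072070.
Reduction = 0.131616 − 0.072070 = 0.0595.

0.0595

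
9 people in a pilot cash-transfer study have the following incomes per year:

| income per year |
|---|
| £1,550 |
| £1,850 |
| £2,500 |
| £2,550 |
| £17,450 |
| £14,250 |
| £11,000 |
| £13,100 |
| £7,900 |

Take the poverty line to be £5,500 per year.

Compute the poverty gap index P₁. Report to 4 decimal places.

0.2737

Poor units: £1,550, £1,850, £2,500, £2,550 (q = 4 of N = 9).
Shortfall ratios: (5500−1550)/5500 = 0.7182; (5500−1850)/5500 = 0.6636; (5500−2500)/5500 = 0.5455; (5500−2550)/5500 = 0.5364.
Sum of shortfalls = 2.463636; P₁ averages over all N: 2.463636 / 9 = 0.2737.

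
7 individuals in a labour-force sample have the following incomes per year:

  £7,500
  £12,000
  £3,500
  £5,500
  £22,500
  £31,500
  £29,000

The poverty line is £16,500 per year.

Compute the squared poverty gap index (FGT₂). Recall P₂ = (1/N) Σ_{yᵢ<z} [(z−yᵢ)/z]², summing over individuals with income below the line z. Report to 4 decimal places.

Incomes under z: £3,500, £5,500, £7,500, £12,000 (q = 4 of N = 7).
Relative gaps: (16500−3500)/16500 = 0.7879; (16500−5500)/16500 = 0.6667; (16500−7500)/16500 = 0.5455; (16500−12000)/16500 = 0.2727.
Squared: 0.6208; 0.4444; 0.2975; 0.0744.
Sum = 1.437098; P₂ = 1.437098 / 7 = 0.2053.

0.2053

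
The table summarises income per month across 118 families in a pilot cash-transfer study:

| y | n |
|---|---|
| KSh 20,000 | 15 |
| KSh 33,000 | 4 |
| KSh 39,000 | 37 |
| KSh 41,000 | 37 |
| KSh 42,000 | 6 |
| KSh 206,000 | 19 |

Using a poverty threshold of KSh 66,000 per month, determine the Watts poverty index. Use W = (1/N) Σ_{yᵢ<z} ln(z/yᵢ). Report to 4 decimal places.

Below z: 15×KSh 20,000, 4×KSh 33,000, 37×KSh 39,000, 37×KSh 41,000, 6×KSh 42,000 (q = 99 of N = 118).
Log shortfalls: ln(66000/20000) = 1.1939 (×15); ln(66000/33000) = 0.6931 (×4); ln(66000/39000) = 0.5261 (×37); ln(66000/41000) = 0.4761 (×37); ln(66000/42000) = 0.4520 (×6).
W = 60.473840 / 118 = 0.5125.

0.5125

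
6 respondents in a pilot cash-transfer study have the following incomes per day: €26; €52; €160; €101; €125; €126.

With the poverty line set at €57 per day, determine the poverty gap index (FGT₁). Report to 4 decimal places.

0.1053

Below the line: €26, €52 (q = 2 of N = 6).
Relative gaps: (57−26)/57 = 0.5439; (57−52)/57 = 0.0877.
Σ = 0.631579. Dividing by the full population N = 6 gives P₁ = 0.1053.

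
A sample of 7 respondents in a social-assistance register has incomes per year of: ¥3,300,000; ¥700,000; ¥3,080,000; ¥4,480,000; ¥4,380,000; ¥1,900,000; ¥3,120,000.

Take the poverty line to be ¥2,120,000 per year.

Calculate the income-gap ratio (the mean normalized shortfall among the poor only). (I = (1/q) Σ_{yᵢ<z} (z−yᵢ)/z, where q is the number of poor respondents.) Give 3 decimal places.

Incomes under z: ¥700,000, ¥1,900,000 (q = 2 of N = 7).
Shortfall ratios (z−y)/z: 0.6698, 0.1038; sum = 0.773585.
I averages over the q = 2 poor units only: 0.773585 / 2 = 0.387.

0.387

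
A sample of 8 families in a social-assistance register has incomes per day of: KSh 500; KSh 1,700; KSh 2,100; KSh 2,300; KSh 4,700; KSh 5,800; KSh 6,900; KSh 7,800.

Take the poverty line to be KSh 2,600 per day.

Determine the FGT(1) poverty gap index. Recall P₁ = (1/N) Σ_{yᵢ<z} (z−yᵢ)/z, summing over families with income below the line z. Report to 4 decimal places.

0.1827

Below the line: KSh 500, KSh 1,700, KSh 2,100, KSh 2,300 (q = 4 of N = 8).
Gap ratios (z−y)/z: (2600−500)/2600 = 0.8077; (2600−1700)/2600 = 0.3462; (2600−2100)/2600 = 0.1923; (2600−2300)/2600 = 0.1154.
Σ = 1.461538. Dividing by the full population N = 8 gives P₁ = 0.1827.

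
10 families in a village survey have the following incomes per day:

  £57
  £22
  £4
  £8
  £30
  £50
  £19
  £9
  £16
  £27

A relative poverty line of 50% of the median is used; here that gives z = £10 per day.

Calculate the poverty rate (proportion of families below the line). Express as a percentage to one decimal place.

30.0%

3 of the 10 families have income below £10.
H = 3/10 = 30.0%.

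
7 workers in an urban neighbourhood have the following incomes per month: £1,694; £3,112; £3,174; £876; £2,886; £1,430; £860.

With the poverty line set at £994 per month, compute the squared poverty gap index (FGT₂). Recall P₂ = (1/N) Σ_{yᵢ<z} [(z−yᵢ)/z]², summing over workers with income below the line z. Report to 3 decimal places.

0.005

Poor units: £860, £876 (q = 2 of N = 7).
Relative gaps: (994−860)/994 = 0.1348; (994−876)/994 = 0.1187.
Squared: 0.0182; 0.0141.
Sum = 0.032266; P₂ = 0.032266 / 7 = 0.005.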